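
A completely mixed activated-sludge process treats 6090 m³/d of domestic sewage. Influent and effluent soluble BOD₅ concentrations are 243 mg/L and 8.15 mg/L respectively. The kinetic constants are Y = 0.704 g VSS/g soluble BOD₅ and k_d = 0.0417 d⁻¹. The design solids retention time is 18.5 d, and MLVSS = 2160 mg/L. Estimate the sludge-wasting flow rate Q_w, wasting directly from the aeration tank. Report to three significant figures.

Steady-state biomass mass balance: V·X·(1 + k_d·θ_c) = Y·Q·(S₀ − S)·θ_c, so V = 0.704 × 6090 × (243 − 8.15) × 18.5 / [2160 × (1 + 0.0417 × 18.5)] = 1.86×10^7 / 3826 = 4868 m³.
Wasting from the aeration tank: Q_w = V / θ_c = 4868 / 18.5 = 263.1 m³/d.

Q_w ≈ 263 m³/d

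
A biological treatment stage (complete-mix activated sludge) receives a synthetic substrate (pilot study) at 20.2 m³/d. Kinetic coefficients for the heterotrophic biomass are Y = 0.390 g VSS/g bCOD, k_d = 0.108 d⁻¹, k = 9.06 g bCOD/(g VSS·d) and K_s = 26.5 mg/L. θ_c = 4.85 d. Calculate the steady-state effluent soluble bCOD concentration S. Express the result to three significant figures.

S ≈ 2.59 mg/L

For a completely mixed reactor with recycle the Lawrence–McCarty relation gives S = K_s·(1 + k_d·θ_c) / [θ_c·(Y·k − k_d) − 1] = 26.5 × (1 + 0.108 × 4.85) / [4.85 × (0.390 × 9.06 − 0.108) − 1] = 40.38 / 15.61 = 2.586 mg/L.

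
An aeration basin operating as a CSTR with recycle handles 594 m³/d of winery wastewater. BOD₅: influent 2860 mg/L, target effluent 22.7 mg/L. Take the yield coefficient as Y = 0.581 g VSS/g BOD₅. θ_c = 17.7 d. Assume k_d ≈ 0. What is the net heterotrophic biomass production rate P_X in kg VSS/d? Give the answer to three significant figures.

No decay correction is needed, so Y_obs = Y = 0.581.
Substrate removed = Q·(S₀ − S) = 594 m³/d × (2860 − 22.7) g/m³ = 1.69×10^6 g/d = 1685 kg/d.
So the net sludge growth is P_X = 0.5810 × 1685 = 979.2 kg VSS/d.

P_X ≈ 979 kg VSS/d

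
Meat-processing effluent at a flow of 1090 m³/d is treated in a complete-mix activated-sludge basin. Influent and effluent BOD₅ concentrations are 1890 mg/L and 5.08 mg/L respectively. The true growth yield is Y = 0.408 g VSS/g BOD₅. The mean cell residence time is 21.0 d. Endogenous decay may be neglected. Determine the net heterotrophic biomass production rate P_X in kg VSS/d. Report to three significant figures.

P_X ≈ 838 kg VSS/d

No decay correction is needed, so Y_obs = Y = 0.408.
ΔS = 1890 − 5.08 = 1885 mg/L, so the substrate removal rate is 1090 × 1885/1000 = 2055 kg BOD₅/d.
Net biomass production P_X = Y_obs × Q·(S₀ − S) = 0.4080 × 2055 = 838.3 kg VSS/d.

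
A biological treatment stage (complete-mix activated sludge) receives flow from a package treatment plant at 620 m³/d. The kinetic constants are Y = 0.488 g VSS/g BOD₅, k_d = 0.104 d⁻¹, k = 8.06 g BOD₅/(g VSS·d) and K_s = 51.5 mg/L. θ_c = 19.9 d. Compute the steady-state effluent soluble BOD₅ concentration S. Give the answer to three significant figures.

S ≈ 2.10 mg/L

Effluent substrate depends only on kinetics and SRT: S = K_s(1 + k_d θ_c) / [θ_c(Yk − k_d) − 1] = 51.5 × (1 + 0.104 × 19.9) / [19.9 × (0.488 × 8.06 − 0.104) − 1] = 158.1 / 75.20 = 2.102 mg/L.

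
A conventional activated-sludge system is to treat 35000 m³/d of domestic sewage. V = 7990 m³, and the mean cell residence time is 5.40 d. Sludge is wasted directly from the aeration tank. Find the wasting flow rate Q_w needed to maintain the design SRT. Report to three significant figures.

With mixed-liquor wasting, θ_c = V/Q_w, so Q_w = V/θ_c = 7990/5.40 = 1480 m³/d.

Q_w ≈ 1480 m³/d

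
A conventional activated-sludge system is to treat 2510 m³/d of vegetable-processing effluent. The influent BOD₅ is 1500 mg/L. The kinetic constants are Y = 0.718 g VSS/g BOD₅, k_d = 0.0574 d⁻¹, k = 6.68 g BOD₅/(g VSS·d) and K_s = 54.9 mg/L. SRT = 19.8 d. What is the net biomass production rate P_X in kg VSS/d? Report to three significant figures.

For a completely mixed reactor with recycle the Lawrence–McCarty relation gives S = K_s·(1 + k_d·θ_c) / [θ_c·(Y·k − k_d) − 1] = 54.9 × (1 + 0.0574 × 19.8) / [19.8 × (0.718 × 6.68 − 0.0574) − 1] = 117.3 / 92.83 = 1.264 mg/L.
Correct the yield for decay: Y_obs = Y/(1 + k_d θ_c) = 0.718 / (1 + 0.0574 × 19.8) = 0.718 / 2.137 = 0.3361.
Q·(S₀ − S) = 2510 × (1500 − 1.26) × 10⁻³ = 3762 kg/d removed.
So the net sludge growth is P_X = 0.3361 × 3762 = 1264 kg VSS/d.

P_X ≈ 1260 kg VSS/d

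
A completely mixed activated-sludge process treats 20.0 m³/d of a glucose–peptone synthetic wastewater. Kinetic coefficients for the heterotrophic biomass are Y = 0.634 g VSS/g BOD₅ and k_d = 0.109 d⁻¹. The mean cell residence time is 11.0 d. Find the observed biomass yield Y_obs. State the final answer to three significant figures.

Y_obs ≈ 0.288 g VSS/g BOD₅

Y_obs = Y / (1 + k_d θ_c) = 0.634 / (1 + 0.109 × 11.0) = 0.634 / 2.199 = 0.2883.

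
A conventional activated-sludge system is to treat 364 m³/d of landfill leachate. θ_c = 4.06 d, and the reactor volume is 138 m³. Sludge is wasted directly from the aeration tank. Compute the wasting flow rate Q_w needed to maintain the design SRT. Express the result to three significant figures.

Q_w ≈ 34.0 m³/d

For wasting at MLVSS concentration, Q_w = V/θ_c = 138.0/4.06 = 33.99 m³/d.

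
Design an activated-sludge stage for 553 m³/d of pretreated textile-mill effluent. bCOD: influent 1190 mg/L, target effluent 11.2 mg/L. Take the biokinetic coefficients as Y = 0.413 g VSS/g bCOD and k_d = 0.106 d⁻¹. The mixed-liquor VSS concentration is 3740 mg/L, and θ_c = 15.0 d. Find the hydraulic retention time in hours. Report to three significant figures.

τ ≈ 18.1 h

From the SRT design equation V = Y Q (S₀−S) θ_c / [X (1 + k_d θ_c)] = 0.413 × 553 × (1190 − 11.2) × 15.0 / [3740 × (1 + 0.106 × 15.0)] = 4.04×10^6 / 9687 = 416.9 m³.
τ = V/Q = 416.9/553 = 0.7539 d, or 18.09 h.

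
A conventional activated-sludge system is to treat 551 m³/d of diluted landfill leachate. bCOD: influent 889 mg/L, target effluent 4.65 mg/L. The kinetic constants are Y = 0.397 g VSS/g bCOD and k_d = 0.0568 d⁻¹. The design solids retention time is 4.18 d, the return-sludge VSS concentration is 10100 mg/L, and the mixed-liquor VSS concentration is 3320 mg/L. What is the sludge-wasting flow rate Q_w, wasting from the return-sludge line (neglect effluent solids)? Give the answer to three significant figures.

Rearranging the biomass balance for a CMAS with decay, V = Y·Q·ΔS·θ_c / [X·(1+k_d θ_c)] = 0.397 × 551 × (889 − 4.65) × 4.18 / [3320 × (1 + 0.0568 × 4.18)] = 8.09×10^5 / 4108 = 196.8 m³.
Wasting from the return line (neglecting effluent solids): Q_w = V·X / (θ_c·X_r) = 196.8 × 3320 / (4.18 × 10100) = 15.48 m³/d.

Q_w ≈ 15.5 m³/d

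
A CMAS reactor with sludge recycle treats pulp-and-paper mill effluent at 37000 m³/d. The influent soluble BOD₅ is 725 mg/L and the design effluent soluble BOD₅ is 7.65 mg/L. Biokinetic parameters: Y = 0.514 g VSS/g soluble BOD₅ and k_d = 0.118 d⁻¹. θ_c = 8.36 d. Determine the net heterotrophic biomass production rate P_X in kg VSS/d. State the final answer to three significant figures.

P_X ≈ 6870 kg VSS/d

Observed yield with endogenous decay: Y_obs = Y / (1 + k_d·θ_c) = 0.514 / (1 + 0.118 × 8.36) = 0.514 / 1.986 = 0.2587 g VSS/g soluble BOD₅.
Q·(S₀ − S) = 37000 × (725 − 7.65) × 10⁻³ = 26542 kg/d removed.
P_X = Y_obs · Q(S₀ − S) = 0.2587 × 26542 = 6868 kg VSS/d.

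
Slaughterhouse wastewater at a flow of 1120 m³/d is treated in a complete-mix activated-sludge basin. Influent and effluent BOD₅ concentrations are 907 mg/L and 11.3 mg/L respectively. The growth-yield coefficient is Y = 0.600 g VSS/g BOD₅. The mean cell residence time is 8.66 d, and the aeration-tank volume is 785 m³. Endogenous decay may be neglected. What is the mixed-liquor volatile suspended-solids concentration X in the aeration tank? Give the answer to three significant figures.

X ≈ 6640 mg/L

Without decay, X = Y Q (S₀−S) θ_c / V = 0.600 × 1120 × (907 − 11.3) × 8.66 / 785 = 6640 mg/L.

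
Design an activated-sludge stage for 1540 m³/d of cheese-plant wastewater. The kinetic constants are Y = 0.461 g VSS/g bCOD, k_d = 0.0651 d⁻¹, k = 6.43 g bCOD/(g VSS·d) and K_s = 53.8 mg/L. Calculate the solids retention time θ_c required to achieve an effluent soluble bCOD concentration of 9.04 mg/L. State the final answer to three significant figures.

θ_c ≈ 2.77 d

At the target effluent, Y k S/(K_s+S) = 0.461×6.43×9.04/62.84 = 0.4264 d⁻¹.
θ_c = 1/(μ − k_d) = 1/(0.4264 − 0.0651) = 1/0.3613 = 2.768 d.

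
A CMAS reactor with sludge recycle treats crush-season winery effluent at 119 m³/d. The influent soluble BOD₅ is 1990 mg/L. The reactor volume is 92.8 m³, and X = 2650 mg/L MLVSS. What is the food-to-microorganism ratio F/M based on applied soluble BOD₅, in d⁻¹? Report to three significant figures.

F/M ≈ 0.963 d⁻¹

F/M = applied load / biomass = Q·S₀/(V·X) = 119 × 1990 / (92.80 × 2650) = 0.9630 d⁻¹.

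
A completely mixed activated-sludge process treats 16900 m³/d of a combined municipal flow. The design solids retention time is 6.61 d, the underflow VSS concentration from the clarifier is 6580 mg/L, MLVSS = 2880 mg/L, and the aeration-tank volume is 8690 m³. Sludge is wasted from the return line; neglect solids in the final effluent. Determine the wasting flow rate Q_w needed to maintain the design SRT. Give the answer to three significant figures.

Q_w ≈ 575 m³/d

Wasting from the return line (neglecting effluent solids): Q_w = V·X / (θ_c·X_r) = 8690 × 2880 / (6.61 × 6580) = 575.4 m³/d.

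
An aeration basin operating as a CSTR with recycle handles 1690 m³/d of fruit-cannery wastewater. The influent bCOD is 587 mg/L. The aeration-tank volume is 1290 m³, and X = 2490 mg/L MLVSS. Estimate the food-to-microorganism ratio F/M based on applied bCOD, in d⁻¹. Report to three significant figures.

Food-to-microorganism ratio F/M = Q S₀ / (V X) = 1690 × 587 / (1290 × 2490) = 0.3088 d⁻¹.

F/M ≈ 0.309 d⁻¹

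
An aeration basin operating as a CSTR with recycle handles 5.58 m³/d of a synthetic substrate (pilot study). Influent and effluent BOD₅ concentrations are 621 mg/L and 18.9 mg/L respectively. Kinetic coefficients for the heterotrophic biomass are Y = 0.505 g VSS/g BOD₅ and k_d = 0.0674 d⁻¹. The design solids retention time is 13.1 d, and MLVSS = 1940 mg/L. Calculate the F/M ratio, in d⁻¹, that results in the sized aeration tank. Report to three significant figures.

Rearranging the biomass balance for a CMAS with decay, V = Y·Q·ΔS·θ_c / [X·(1+k_d θ_c)] = 0.505 × 5.58 × (621 − 18.9) × 13.1 / [1940 × (1 + 0.0674 × 13.1)] = 2.22×10^4 / 3653 = 6.085 m³.
F/M = applied load / biomass = Q·S₀/(V·X) = 5.58 × 621 / (6.085 × 1940) = 0.2936 d⁻¹.

F/M ≈ 0.294 d⁻¹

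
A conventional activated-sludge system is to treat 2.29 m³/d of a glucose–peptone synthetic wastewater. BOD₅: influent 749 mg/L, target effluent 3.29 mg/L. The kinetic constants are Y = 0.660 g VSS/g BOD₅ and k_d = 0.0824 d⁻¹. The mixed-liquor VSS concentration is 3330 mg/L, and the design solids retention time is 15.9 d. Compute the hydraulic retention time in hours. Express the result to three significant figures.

τ ≈ 24.4 h

Steady-state biomass mass balance: V·X·(1 + k_d·θ_c) = Y·Q·(S₀ − S)·θ_c, so V = 0.660 × 2.29 × (749 − 3.29) × 15.9 / [3330 × (1 + 0.0824 × 15.9)] = 1.79×10^4 / 7693 = 2.329 m³.
HRT = V/Q = 2.329 m³ / 2.29 m³·d⁻¹ = 1.017 d × 24 = 24.41 h.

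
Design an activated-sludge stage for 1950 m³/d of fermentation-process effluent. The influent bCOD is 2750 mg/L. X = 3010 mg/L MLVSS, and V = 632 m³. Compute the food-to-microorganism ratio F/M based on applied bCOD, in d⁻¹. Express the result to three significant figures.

Food-to-microorganism ratio F/M = Q S₀ / (V X) = 1950 × 2750 / (632.0 × 3010) = 2.819 d⁻¹.

F/M ≈ 2.82 d⁻¹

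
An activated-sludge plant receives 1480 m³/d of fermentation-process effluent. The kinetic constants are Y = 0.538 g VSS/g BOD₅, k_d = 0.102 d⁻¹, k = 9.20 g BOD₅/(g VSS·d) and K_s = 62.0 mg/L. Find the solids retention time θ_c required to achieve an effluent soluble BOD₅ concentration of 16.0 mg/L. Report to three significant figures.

From 1/θ_c = Y·k·S/(K_s + S) − k_d: Y·k·S/(K_s+S) = 0.538 × 9.20 × 16.0 / (62.0 + 16.0) = 1.015 d⁻¹.
θ_c = 1/(μ − k_d) = 1/(1.015 − 0.102) = 1/0.9133 = 1.095 d.

θ_c ≈ 1.09 d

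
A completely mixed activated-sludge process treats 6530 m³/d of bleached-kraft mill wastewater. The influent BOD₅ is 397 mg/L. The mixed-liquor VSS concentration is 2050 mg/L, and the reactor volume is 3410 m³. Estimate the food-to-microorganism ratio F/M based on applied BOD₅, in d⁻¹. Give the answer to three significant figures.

Food-to-microorganism ratio F/M = Q S₀ / (V X) = 6530 × 397 / (3410 × 2050) = 0.3708 d⁻¹.

F/M ≈ 0.371 d⁻¹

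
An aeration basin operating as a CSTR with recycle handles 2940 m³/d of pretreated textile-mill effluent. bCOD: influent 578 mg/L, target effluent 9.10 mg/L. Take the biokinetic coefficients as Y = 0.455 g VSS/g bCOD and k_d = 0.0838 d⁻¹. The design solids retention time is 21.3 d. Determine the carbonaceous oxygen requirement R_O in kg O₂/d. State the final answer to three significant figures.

R_O ≈ 1280 kg O₂/d

Observed yield with endogenous decay: Y_obs = Y / (1 + k_d·θ_c) = 0.455 / (1 + 0.0838 × 21.3) = 0.455 / 2.785 = 0.1634 g VSS/g bCOD.
Mass of bCOD removed per day: Q(S₀ − S) = 2940 × 568.9 g/m³ = 1673 kg/d.
P_X = Y_obs·Q·(S₀ − S) = 0.1634 × 1673 = 273.3 kg VSS/d.
R_O = Q·(S₀ − S) − 1.42·P_X = 1673 − 1.42 × 273.3 = 1285 kg O₂/d.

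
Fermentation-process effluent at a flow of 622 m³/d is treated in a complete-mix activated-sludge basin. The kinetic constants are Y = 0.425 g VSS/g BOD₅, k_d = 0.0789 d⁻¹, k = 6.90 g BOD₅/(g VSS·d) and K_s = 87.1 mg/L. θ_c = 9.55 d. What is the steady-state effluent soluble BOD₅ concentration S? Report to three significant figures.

S ≈ 5.82 mg/L

For a completely mixed reactor with recycle the Lawrence–McCarty relation gives S = K_s·(1 + k_d·θ_c) / [θ_c·(Y·k − k_d) − 1] = 87.1 × (1 + 0.0789 × 9.55) / [9.55 × (0.425 × 6.90 − 0.0789) − 1] = 152.7 / 26.25 = 5.818 mg/L.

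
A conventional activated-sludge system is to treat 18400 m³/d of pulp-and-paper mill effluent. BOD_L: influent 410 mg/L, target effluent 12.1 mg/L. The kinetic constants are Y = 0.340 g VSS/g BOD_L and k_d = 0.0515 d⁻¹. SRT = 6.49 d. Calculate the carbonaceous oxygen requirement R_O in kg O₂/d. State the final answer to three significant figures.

Observed yield with endogenous decay: Y_obs = Y / (1 + k_d·θ_c) = 0.340 / (1 + 0.0515 × 6.49) = 0.340 / 1.334 = 0.2548 g VSS/g BOD_L.
Substrate removed = Q·(S₀ − S) = 18400 m³/d × (410 − 12.1) g/m³ = 7.32×10^6 g/d = 7321 kg/d.
Net sludge production P_X = 0.2548 × 7321 = 1866 kg VSS/d.
R_O = Q·ΔS − 1.42 P_X = 7321 − 2649 = 4672 kg O₂/d.

R_O ≈ 4670 kg O₂/d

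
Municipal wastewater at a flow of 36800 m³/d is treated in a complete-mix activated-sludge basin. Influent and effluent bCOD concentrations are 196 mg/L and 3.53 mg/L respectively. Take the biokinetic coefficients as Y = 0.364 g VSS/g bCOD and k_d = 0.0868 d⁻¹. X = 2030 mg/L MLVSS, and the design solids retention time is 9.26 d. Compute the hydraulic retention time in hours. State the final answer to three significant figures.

Steady-state biomass mass balance: V·X·(1 + k_d·θ_c) = Y·Q·(S₀ − S)·θ_c, so V = 0.364 × 36800 × (196 − 3.53) × 9.26 / [2030 × (1 + 0.0868 × 9.26)] = 2.39×10^7 / 3662 = 6520 m³.
Hydraulic retention time τ = V/Q = 6520 / 36800 = 0.1772 d = 4.252 h.

τ ≈ 4.25 h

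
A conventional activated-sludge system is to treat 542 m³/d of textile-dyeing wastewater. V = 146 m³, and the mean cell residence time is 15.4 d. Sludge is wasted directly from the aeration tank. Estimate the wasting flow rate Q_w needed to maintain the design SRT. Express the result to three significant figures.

For wasting at MLVSS concentration, Q_w = V/θ_c = 146.0/15.4 = 9.481 m³/d.

Q_w ≈ 9.48 m³/d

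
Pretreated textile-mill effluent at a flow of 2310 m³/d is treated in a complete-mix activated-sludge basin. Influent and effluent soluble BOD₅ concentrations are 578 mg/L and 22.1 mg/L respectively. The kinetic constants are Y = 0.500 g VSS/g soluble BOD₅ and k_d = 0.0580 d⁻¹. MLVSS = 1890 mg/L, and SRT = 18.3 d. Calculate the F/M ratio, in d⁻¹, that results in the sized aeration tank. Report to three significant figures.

Steady-state biomass mass balance: V·X·(1 + k_d·θ_c) = Y·Q·(S₀ − S)·θ_c, so V = 0.500 × 2310 × (578 − 22.1) × 18.3 / [1890 × (1 + 0.0580 × 18.3)] = 1.17×10^7 / 3896 = 3016 m³.
F/M = applied load / biomass = Q·S₀/(V·X) = 2310 × 578 / (3016 × 1890) = 0.2342 d⁻¹.

F/M ≈ 0.234 d⁻¹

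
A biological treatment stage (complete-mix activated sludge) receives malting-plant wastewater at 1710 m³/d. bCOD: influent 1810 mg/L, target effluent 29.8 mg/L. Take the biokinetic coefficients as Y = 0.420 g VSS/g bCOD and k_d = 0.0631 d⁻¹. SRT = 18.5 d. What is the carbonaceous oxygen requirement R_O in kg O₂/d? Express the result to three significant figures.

Correct the yield for decay: Y_obs = Y/(1 + k_d θ_c) = 0.420 / (1 + 0.0631 × 18.5) = 0.420 / 2.167 = 0.1938.
ΔS = 1810 − 29.8 = 1780 mg/L, so the substrate removal rate is 1710 × 1780/1000 = 3044 kg bCOD/d.
Biomass synthesised: P_X = Y_obs × 3044 = 589.9 kg VSS/d.
R_O = Q·(S₀ − S) − 1.42·P_X = 3044 − 1.42 × 589.9 = 2206 kg O₂/d.

R_O ≈ 2210 kg O₂/d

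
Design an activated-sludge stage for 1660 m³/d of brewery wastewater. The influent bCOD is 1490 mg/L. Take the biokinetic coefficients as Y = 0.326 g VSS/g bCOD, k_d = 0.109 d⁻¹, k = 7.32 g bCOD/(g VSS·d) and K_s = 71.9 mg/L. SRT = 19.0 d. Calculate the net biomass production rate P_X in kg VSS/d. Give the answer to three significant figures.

From the Monod/SRT balance for a CMAS, S = K_s·(1+k_d θ_c)/[θ_c·(Y k − k_d) − 1] = 71.9 × (1 + 0.109 × 19.0) / [19.0 × (0.326 × 7.32 − 0.109) − 1] = 220.8 / 42.27 = 5.224 mg/L.
The observed yield is Y_obs = Y/(1 + k_d·θ_c) = 0.326 / (1 + 0.109 × 19.0) = 0.326 / 3.071 = 0.1062 g VSS per g bCOD removed.
Q·(S₀ − S) = 1660 × (1490 − 5.22) × 10⁻³ = 2465 kg/d removed.
Biomass produced: P_X = Y_obs·Q·ΔS = 0.1062 × 2465 ≈ 261.6 kg VSS/d.

P_X ≈ 262 kg VSS/d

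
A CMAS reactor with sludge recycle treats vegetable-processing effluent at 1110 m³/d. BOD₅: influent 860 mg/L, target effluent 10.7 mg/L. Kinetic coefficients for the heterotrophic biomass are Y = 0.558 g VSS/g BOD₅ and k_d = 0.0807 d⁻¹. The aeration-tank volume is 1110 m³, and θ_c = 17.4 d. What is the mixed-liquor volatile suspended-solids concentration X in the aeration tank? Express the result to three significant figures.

X ≈ 3430 mg/L

X = Y·Q·ΔS·θ_c / [V·(1 + k_d θ_c)] = 0.558 × 1110 × (860 − 10.7) × 17.4 / [1110 × (1 + 0.0807 × 17.4)] = 3430 mg/L.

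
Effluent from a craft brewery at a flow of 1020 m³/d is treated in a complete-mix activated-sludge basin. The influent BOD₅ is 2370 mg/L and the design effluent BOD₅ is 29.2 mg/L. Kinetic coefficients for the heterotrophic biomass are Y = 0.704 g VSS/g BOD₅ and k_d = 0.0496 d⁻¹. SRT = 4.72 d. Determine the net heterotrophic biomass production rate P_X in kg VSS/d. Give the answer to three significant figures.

P_X ≈ 1360 kg VSS/d

The observed yield is Y_obs = Y/(1 + k_d·θ_c) = 0.704 / (1 + 0.0496 × 4.72) = 0.704 / 1.234 = 0.5705 g VSS per g BOD₅ removed.
ΔS = 2370 − 29.2 = 2341 mg/L, so the substrate removal rate is 1020 × 2341/1000 = 2388 kg BOD₅/d.
P_X = Y_obs · Q(S₀ − S) = 0.5705 × 2388 = 1362 kg VSS/d.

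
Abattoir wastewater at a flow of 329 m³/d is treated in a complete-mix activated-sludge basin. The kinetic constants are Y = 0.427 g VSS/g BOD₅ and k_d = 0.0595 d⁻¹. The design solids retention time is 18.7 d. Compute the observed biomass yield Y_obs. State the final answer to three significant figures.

Y_obs ≈ 0.202 g VSS/g BOD₅

The observed yield is Y_obs = Y/(1 + k_d·θ_c) = 0.427 / (1 + 0.0595 × 18.7) = 0.427 / 2.113 = 0.2021 g VSS per g BOD₅ removed.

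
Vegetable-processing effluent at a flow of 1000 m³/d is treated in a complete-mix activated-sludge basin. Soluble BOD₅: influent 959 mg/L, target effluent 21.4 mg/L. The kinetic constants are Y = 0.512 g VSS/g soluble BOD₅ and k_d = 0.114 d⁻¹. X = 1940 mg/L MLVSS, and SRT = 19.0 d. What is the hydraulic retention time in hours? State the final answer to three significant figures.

Steady-state biomass mass balance: V·X·(1 + k_d·θ_c) = Y·Q·(S₀ − S)·θ_c, so V = 0.512 × 1000 × (959 − 21.4) × 19.0 / [1940 × (1 + 0.114 × 19.0)] = 9.12×10^6 / 6142 = 1485 m³.
τ = V/Q = 1485/1000 = 1.485 d, or 35.64 h.

τ ≈ 35.6 h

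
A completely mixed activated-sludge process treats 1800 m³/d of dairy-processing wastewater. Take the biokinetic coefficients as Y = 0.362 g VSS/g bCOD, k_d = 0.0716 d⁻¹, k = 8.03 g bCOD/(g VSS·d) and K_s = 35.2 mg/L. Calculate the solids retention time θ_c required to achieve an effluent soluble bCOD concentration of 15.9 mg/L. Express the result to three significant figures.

Specific growth rate at S = 15.9 mg/L: μ = YkS/(K_s+S) = 0.362·8.03·15.9/(35.2+15.9) = 0.9045 d⁻¹.
1/θ_c = 0.9045 − 0.0716 = 0.8329 d⁻¹, so θ_c = 1.201 d.

θ_c ≈ 1.20 d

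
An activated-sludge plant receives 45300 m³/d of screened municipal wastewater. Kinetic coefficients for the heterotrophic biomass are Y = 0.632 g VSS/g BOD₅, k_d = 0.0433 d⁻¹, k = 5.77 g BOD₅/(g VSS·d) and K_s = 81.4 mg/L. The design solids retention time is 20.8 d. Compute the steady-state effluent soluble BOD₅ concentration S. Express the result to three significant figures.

S ≈ 2.09 mg/L

Effluent substrate depends only on kinetics and SRT: S = K_s(1 + k_d θ_c) / [θ_c(Yk − k_d) − 1] = 81.4 × (1 + 0.0433 × 20.8) / [20.8 × (0.632 × 5.77 − 0.0433) − 1] = 154.7 / 73.95 = 2.092 mg/L.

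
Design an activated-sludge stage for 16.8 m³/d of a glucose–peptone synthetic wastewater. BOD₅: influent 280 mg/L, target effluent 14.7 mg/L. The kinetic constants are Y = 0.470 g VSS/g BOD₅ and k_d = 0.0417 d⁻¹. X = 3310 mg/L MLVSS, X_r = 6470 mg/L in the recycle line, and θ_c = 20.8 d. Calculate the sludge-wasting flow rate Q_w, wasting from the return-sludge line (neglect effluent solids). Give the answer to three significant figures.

Rearranging the biomass balance for a CMAS with decay, V = Y·Q·ΔS·θ_c / [X·(1+k_d θ_c)] = 0.470 × 16.8 × (280 − 14.7) × 20.8 / [3310 × (1 + 0.0417 × 20.8)] = 4.36×10^4 / 6181 = 7.049 m³.
Wasting from the return line (neglecting effluent solids): Q_w = V·X / (θ_c·X_r) = 7.049 × 3310 / (20.8 × 6470) = 0.1734 m³/d.

Q_w ≈ 0.173 m³/d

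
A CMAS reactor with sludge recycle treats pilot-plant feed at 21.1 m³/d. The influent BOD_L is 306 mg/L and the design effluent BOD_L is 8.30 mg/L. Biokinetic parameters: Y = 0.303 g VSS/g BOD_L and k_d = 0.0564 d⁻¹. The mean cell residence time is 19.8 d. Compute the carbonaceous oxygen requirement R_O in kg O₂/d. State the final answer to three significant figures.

Observed yield with endogenous decay: Y_obs = Y / (1 + k_d·θ_c) = 0.303 / (1 + 0.0564 × 19.8) = 0.303 / 2.117 = 0.1431 g VSS/g BOD_L.
ΔS = 306 − 8.30 = 297.7 mg/L, so the substrate removal rate is 21.1 × 297.7/1000 = 6.281 kg BOD_L/d.
Net sludge production P_X = 0.1431 × 6.281 = 0.8992 kg VSS/d.
R_O = Q·ΔS − 1.42 P_X = 6.281 − 1.277 = 5.005 kg O₂/d.

R_O ≈ 5.00 kg O₂/d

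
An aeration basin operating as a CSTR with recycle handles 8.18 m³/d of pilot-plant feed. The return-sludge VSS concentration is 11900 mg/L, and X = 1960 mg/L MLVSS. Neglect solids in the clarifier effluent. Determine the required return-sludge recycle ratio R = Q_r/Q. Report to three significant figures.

R = Q_r/Q = X/(X_r − X) = 1960 / (11900 − 1960) = 0.1972.

R ≈ 0.197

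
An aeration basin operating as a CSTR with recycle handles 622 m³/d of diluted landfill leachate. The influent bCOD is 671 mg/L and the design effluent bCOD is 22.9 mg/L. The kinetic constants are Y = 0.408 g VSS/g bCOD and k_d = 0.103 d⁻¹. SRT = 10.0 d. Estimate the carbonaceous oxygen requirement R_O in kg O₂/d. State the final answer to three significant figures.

R_O ≈ 288 kg O₂/d

Observed yield with endogenous decay: Y_obs = Y / (1 + k_d·θ_c) = 0.408 / (1 + 0.103 × 10.0) = 0.408 / 2.030 = 0.2010 g VSS/g bCOD.
ΔS = 671 − 22.9 = 648.1 mg/L, so the substrate removal rate is 622 × 648.1/1000 = 403.1 kg bCOD/d.
P_X = Y_obs·Q·(S₀ − S) = 0.2010 × 403.1 = 81.02 kg VSS/d.
Carbonaceous O₂ demand = substrate oxidised − cell-mass equivalent = 403.1 − 1.42 × 81.02 = 288.1 kg O₂/d.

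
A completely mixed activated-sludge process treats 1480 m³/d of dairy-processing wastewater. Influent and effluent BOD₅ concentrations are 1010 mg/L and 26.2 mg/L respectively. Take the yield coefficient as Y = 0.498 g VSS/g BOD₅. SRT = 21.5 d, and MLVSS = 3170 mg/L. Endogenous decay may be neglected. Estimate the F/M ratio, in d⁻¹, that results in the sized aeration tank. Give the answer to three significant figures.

F/M ≈ 0.0959 d⁻¹

With k_d = 0 the design equation reduces to V = Y Q (S₀−S) θ_c / X = 0.498 × 1480 × (1010 − 26.2) × 21.5 / 3170 = 4918 m³.
F/M = applied load / biomass = Q·S₀/(V·X) = 1480 × 1010 / (4918 × 3170) = 0.09588 d⁻¹.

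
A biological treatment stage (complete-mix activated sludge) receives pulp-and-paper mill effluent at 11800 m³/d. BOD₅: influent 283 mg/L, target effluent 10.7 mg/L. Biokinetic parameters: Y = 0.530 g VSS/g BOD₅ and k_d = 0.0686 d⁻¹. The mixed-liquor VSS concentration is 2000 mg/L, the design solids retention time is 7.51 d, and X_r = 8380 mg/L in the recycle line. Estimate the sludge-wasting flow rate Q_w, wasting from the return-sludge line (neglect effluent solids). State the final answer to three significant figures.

Rearranging the biomass balance for a CMAS with decay, V = Y·Q·ΔS·θ_c / [X·(1+k_d θ_c)] = 0.530 × 11800 × (283 − 10.7) × 7.51 / [2000 × (1 + 0.0686 × 7.51)] = 1.28×10^7 / 3030 = 4220 m³.
θ_c = V·X/(Q_w·X_r) when wasting from the recycle, so Q_w = V·X/(θ_c·X_r) = 4220 × 2000 / (7.51 × 8380) = 134.1 m³/d.

Q_w ≈ 134 m³/d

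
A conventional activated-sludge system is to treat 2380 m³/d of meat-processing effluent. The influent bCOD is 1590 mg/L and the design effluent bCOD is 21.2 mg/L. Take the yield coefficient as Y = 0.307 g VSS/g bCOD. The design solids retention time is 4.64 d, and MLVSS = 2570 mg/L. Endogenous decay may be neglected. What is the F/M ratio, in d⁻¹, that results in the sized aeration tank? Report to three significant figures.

F/M ≈ 0.711 d⁻¹

V·X = Y·Q·ΔS·θ_c gives V = 0.307 × 2380 × (1590 − 21.2) × 4.64 / 2570 = 2070 m³.
Food-to-microorganism ratio F/M = Q S₀ / (V X) = 2380 × 1590 / (2070 × 2570) = 0.7115 d⁻¹.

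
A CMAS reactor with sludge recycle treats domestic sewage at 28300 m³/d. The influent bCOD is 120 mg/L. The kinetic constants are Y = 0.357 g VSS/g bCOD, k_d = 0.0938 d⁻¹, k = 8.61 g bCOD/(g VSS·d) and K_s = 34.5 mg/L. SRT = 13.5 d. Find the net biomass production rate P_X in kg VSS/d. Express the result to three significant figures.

P_X ≈ 526 kg VSS/d

From the Monod/SRT balance for a CMAS, S = K_s·(1+k_d θ_c)/[θ_c·(Y k − k_d) − 1] = 34.5 × (1 + 0.0938 × 13.5) / [13.5 × (0.357 × 8.61 − 0.0938) − 1] = 78.19 / 39.23 = 1.993 mg/L.
The observed yield is Y_obs = Y/(1 + k_d·θ_c) = 0.357 / (1 + 0.0938 × 13.5) = 0.357 / 2.266 = 0.1575 g VSS per g bCOD removed.
ΔS = 120 − 1.99 = 118.0 mg/L, so the substrate removal rate is 28300 × 118.0/1000 = 3340 kg bCOD/d.
Net biomass production P_X = Y_obs × Q·(S₀ − S) = 0.1575 × 3340 = 526.1 kg VSS/d.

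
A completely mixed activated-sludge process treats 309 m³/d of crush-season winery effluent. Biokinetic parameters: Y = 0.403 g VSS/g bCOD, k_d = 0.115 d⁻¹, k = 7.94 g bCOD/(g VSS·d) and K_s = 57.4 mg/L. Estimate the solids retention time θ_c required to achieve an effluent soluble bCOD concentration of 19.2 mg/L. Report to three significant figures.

θ_c ≈ 1.46 d

At the target effluent, Y k S/(K_s+S) = 0.403×7.94×19.2/76.60 = 0.8020 d⁻¹.
θ_c = 1/(μ − k_d) = 1/(0.8020 − 0.115) = 1/0.6870 = 1.456 d.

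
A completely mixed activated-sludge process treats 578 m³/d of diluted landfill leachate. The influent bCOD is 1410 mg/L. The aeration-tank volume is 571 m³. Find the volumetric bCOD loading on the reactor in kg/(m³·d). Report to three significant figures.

L_v ≈ 1.43 kg bCOD/(m³·d)

Applied bCOD load per unit volume = Q·S₀/V = (578 × 1410/1000)/571.0 = 1.427 kg bCOD·m⁻³·d⁻¹.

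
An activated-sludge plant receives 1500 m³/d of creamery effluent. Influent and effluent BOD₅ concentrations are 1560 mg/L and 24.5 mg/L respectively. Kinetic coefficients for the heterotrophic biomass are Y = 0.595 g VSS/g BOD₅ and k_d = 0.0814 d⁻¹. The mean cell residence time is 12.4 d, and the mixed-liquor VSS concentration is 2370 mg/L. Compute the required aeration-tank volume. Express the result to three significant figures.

V ≈ 3570 m³

Rearranging the biomass balance for a CMAS with decay, V = Y·Q·ΔS·θ_c / [X·(1+k_d θ_c)] = 0.595 × 1500 × (1560 − 24.5) × 12.4 / [2370 × (1 + 0.0814 × 12.4)] = 1.7×10^7 / 4762 = 3568 m³.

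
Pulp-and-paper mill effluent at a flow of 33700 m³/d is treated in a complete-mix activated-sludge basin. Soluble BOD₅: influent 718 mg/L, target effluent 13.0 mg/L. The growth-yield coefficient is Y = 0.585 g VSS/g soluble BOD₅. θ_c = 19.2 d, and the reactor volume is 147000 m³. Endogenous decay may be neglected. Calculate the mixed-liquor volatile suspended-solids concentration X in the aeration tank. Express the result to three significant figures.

X ≈ 1820 mg/L

Without decay, X = Y Q (S₀−S) θ_c / V = 0.585 × 33700 × (718 − 13.0) × 19.2 / 147000 = 1815 mg/L.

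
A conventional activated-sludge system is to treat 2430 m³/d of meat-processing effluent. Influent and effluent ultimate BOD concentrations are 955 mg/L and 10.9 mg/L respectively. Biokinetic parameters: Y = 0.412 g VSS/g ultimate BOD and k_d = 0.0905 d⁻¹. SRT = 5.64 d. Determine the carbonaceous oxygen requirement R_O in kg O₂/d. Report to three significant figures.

R_O ≈ 1410 kg O₂/d

The observed yield is Y_obs = Y/(1 + k_d·θ_c) = 0.412 / (1 + 0.0905 × 5.64) = 0.412 / 1.510 = 0.2728 g VSS per g ultimate BOD removed.
Mass of ultimate BOD removed per day: Q(S₀ − S) = 2430 × 944.1 g/m³ = 2294 kg/d.
P_X = Y_obs·Q·(S₀ − S) = 0.2728 × 2294 = 625.8 kg VSS/d.
R_O = Q·ΔS − 1.42 P_X = 2294 − 888.6 = 1406 kg O₂/d.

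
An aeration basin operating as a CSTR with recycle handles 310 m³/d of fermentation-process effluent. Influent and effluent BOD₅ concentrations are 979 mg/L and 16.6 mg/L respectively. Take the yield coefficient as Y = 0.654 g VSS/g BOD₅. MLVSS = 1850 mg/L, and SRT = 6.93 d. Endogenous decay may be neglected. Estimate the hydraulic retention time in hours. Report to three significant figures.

V·X = Y·Q·ΔS·θ_c gives V = 0.654 × 310 × (979 − 16.6) × 6.93 / 1850 = 730.9 m³.
HRT = V/Q = 730.9 m³ / 310 m³·d⁻¹ = 2.358 d × 24 = 56.59 h.

τ ≈ 56.6 h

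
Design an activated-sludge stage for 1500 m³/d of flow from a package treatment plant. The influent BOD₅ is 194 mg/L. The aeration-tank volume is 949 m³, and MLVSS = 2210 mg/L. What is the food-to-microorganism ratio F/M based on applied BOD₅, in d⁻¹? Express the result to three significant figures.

F/M = applied load / biomass = Q·S₀/(V·X) = 1500 × 194 / (949.0 × 2210) = 0.1388 d⁻¹.

F/M ≈ 0.139 d⁻¹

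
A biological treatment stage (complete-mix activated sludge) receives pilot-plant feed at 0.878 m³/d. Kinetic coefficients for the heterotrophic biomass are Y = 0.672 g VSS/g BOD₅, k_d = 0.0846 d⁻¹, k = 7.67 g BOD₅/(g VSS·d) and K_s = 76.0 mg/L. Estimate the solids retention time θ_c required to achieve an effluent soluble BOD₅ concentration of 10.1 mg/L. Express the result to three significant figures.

From 1/θ_c = Y·k·S/(K_s + S) − k_d: Y·k·S/(K_s+S) = 0.672 × 7.67 × 10.1 / (76.0 + 10.1) = 0.6046 d⁻¹.
Then 1/θ_c = μ − k_d = 0.6046 − 0.0846 = 0.5200 d⁻¹, giving θ_c = 1.923 d.

θ_c ≈ 1.92 d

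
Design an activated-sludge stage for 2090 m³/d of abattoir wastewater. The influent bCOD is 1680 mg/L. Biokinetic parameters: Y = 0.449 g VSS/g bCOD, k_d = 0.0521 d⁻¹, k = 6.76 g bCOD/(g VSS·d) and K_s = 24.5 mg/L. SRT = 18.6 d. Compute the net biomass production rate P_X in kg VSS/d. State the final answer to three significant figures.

P_X ≈ 800 kg VSS/d

Effluent substrate depends only on kinetics and SRT: S = K_s(1 + k_d θ_c) / [θ_c(Yk − k_d) − 1] = 24.5 × (1 + 0.0521 × 18.6) / [18.6 × (0.449 × 6.76 − 0.0521) − 1] = 48.24 / 54.49 = 0.8854 mg/L.
The observed yield is Y_obs = Y/(1 + k_d·θ_c) = 0.449 / (1 + 0.0521 × 18.6) = 0.449 / 1.969 = 0.2280 g VSS per g bCOD removed.
ΔS = 1680 − 0.885 = 1679 mg/L, so the substrate removal rate is 2090 × 1679/1000 = 3509 kg bCOD/d.
So the net sludge growth is P_X = 0.2280 × 3509 = 800.2 kg VSS/d.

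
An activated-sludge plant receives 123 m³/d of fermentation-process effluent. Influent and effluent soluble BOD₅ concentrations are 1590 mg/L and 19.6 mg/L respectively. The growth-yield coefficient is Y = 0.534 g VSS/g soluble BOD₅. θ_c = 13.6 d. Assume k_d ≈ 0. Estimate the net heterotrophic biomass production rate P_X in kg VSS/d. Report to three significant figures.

No decay correction is needed, so Y_obs = Y = 0.534.
Mass of soluble BOD₅ removed per day: Q(S₀ − S) = 123 × 1570 g/m³ = 193.2 kg/d.
So the net sludge growth is P_X = 0.5340 × 193.2 = 103.1 kg VSS/d.

P_X ≈ 103 kg VSS/d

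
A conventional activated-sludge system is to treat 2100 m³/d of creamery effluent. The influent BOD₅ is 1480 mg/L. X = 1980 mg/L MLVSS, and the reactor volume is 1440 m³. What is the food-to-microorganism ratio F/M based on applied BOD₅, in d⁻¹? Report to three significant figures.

F/M ≈ 1.09 d⁻¹

F/M = applied load / biomass = Q·S₀/(V·X) = 2100 × 1480 / (1440 × 1980) = 1.090 d⁻¹.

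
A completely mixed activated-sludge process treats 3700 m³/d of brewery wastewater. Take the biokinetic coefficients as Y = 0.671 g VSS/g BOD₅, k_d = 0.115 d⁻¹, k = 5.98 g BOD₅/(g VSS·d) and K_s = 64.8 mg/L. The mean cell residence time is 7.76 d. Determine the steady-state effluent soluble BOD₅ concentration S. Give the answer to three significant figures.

Effluent substrate depends only on kinetics and SRT: S = K_s(1 + k_d θ_c) / [θ_c(Yk − k_d) − 1] = 64.8 × (1 + 0.115 × 7.76) / [7.76 × (0.671 × 5.98 − 0.115) − 1] = 122.6 / 29.25 = 4.193 mg/L.

S ≈ 4.19 mg/L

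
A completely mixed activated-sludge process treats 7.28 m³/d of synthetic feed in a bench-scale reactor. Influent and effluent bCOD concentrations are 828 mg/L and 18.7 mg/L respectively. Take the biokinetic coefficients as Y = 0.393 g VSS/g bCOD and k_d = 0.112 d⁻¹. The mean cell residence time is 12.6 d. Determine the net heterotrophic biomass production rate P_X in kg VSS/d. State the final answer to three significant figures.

Y_obs = Y / (1 + k_d θ_c) = 0.393 / (1 + 0.112 × 12.6) = 0.393 / 2.411 = 0.1630.
Q·(S₀ − S) = 7.28 × (828 − 18.7) × 10⁻³ = 5.892 kg/d removed.
So the net sludge growth is P_X = 0.1630 × 5.892 = 0.9603 kg VSS/d.

P_X ≈ 0.960 kg VSS/d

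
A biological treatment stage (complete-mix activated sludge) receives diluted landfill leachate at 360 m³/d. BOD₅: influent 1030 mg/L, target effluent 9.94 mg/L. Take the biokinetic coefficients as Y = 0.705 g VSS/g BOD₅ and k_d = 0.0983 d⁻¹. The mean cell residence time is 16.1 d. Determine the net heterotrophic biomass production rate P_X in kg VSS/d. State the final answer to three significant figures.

Correct the yield for decay: Y_obs = Y/(1 + k_d θ_c) = 0.705 / (1 + 0.0983 × 16.1) = 0.705 / 2.583 = 0.2730.
Substrate removed = Q·(S₀ − S) = 360 m³/d × (1030 − 9.94) g/m³ = 3.67×10^5 g/d = 367.2 kg/d.
P_X = Y_obs · Q(S₀ − S) = 0.2730 × 367.2 = 100.2 kg VSS/d.

P_X ≈ 100 kg VSS/d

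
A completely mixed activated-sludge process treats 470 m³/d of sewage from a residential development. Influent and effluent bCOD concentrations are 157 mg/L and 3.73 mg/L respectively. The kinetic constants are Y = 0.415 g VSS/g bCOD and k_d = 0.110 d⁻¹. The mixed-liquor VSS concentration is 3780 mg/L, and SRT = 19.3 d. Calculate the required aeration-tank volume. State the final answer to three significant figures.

Steady-state biomass mass balance: V·X·(1 + k_d·θ_c) = Y·Q·(S₀ − S)·θ_c, so V = 0.415 × 470 × (157 − 3.73) × 19.3 / [3780 × (1 + 0.110 × 19.3)] = 5.77×10^5 / 11805 = 48.88 m³.

V ≈ 48.9 m³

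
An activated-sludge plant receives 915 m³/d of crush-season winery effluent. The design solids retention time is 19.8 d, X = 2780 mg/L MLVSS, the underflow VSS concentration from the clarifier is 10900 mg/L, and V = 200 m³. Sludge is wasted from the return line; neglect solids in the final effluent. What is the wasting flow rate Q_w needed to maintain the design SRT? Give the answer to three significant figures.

Q_w = (V·X)/(θ_c X_r) = 200.0 × 2780 / (19.8 × 10900) = 2.576 m³/d.

Q_w ≈ 2.58 m³/d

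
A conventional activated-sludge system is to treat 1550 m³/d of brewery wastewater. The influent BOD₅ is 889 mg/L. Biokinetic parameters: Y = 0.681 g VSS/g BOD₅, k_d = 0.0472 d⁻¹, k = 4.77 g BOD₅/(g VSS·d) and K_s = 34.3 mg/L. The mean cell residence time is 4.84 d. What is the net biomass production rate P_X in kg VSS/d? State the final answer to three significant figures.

P_X ≈ 761 kg VSS/d

For a completely mixed reactor with recycle the Lawrence–McCarty relation gives S = K_s·(1 + k_d·θ_c) / [θ_c·(Y·k − k_d) − 1] = 34.3 × (1 + 0.0472 × 4.84) / [4.84 × (0.681 × 4.77 − 0.0472) − 1] = 42.14 / 14.49 = 2.907 mg/L.
Y_obs = Y / (1 + k_d θ_c) = 0.681 / (1 + 0.0472 × 4.84) = 0.681 / 1.228 = 0.5544.
ΔS = 889 − 2.91 = 886.1 mg/L, so the substrate removal rate is 1550 × 886.1/1000 = 1373 kg BOD₅/d.
P_X = Y_obs · Q(S₀ − S) = 0.5544 × 1373 = 761.4 kg VSS/d.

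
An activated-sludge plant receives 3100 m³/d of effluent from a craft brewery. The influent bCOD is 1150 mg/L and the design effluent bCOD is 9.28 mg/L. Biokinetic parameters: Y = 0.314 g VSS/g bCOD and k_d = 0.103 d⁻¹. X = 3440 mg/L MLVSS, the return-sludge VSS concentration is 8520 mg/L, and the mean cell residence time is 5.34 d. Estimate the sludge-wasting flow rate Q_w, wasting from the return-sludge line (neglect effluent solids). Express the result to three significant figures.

Steady-state biomass mass balance: V·X·(1 + k_d·θ_c) = Y·Q·(S₀ − S)·θ_c, so V = 0.314 × 3100 × (1150 − 9.28) × 5.34 / [3440 × (1 + 0.103 × 5.34)] = 5.93×10^6 / 5332 = 1112 m³.
Wasting from the return line (neglecting effluent solids): Q_w = V·X / (θ_c·X_r) = 1112 × 3440 / (5.34 × 8520) = 84.08 m³/d.

Q_w ≈ 84.1 m³/d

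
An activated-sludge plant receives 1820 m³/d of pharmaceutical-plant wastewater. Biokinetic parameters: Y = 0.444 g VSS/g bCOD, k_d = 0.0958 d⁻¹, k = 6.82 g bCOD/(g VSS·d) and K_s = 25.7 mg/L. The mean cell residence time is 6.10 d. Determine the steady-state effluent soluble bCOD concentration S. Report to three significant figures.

S ≈ 2.41 mg/L

For a completely mixed reactor with recycle the Lawrence–McCarty relation gives S = K_s·(1 + k_d·θ_c) / [θ_c·(Y·k − k_d) − 1] = 25.7 × (1 + 0.0958 × 6.10) / [6.10 × (0.444 × 6.82 − 0.0958) − 1] = 40.72 / 16.89 = 2.411 mg/L.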